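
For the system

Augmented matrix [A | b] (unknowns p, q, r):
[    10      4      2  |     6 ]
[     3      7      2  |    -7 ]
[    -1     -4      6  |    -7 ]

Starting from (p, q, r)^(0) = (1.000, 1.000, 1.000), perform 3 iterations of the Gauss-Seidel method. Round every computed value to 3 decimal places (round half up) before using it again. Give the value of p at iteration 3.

Iteration 1:
  p = (6 - (4)·1.000 - (2)·1.000) / (10) = 0.000
  q = (-7 - (3)·0.000 - (2)·1.000) / (7) = -1.286
  r = (-7 - (-1)·0.000 - (-4)·-1.286) / (6) = -2.024
Iteration 2:
  p = (6 - (4)·-1.286 - (2)·-2.024) / (10) = 1.519
  q = (-7 - (3)·1.519 - (2)·-2.024) / (7) = -1.073
  r = (-7 - (-1)·1.519 - (-4)·-1.073) / (6) = -1.629
Iteration 3:
  p = (6 - (4)·-1.073 - (2)·-1.629) / (10) = 1.355
  q = (-7 - (3)·1.355 - (2)·-1.629) / (7) = -1.115
  r = (-7 - (-1)·1.355 - (-4)·-1.115) / (6) = -1.684

1.355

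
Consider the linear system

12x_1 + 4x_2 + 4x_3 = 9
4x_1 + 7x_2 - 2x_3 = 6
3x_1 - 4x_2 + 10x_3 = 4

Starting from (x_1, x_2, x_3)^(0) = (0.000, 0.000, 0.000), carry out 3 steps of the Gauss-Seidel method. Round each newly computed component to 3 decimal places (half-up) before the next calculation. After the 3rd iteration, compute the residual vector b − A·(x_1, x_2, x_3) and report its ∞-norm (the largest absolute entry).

0.900

Iteration 1:
  x_1 = (9 - (4)·0.000 - (4)·0.000) / (12) = 0.750
  x_2 = (6 - (4)·0.750 - (-2)·0.000) / (7) = 0.429
  x_3 = (4 - (3)·0.750 - (-4)·0.429) / (10) = 0.347
Iteration 2:
  x_1 = (9 - (4)·0.429 - (4)·0.347) / (12) = 0.491
  x_2 = (6 - (4)·0.491 - (-2)·0.347) / (7) = 0.676
  x_3 = (4 - (3)·0.491 - (-4)·0.676) / (10) = 0.523
Iteration 3:
  x_1 = (9 - (4)·0.676 - (4)·0.523) / (12) = 0.350
  x_2 = (6 - (4)·0.350 - (-2)·0.523) / (7) = 0.807
  x_3 = (4 - (3)·0.350 - (-4)·0.807) / (10) = 0.618
Residual b − A·x = (-0.900, 0.187, -0.002); ∞-norm = 0.900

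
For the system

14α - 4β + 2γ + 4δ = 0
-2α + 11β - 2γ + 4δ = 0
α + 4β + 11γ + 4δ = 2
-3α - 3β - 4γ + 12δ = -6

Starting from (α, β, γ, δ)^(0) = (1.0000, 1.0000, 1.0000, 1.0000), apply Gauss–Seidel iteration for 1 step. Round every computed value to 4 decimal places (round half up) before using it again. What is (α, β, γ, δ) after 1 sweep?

Iteration 1:
  α = (0 - (-4)·1.0000 - (2)·1.0000 - (4)·1.0000) / (14) = -0.1429
  β = (0 - (-2)·-0.1429 - (-2)·1.0000 - (4)·1.0000) / (11) = -0.2078
  γ = (2 - (1)·-0.1429 - (4)·-0.2078 - (4)·1.0000) / (11) = -0.0933
  δ = (-6 - (-3)·-0.1429 - (-3)·-0.2078 - (-4)·-0.0933) / (12) = -0.6188

(-0.1429, -0.2078, -0.0933, -0.6188)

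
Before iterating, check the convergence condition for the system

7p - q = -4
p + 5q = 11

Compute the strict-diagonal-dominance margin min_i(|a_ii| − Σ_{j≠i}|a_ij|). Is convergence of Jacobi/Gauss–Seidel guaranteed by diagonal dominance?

4

row 1: |7| − (1) = 6
row 2: |5| − (1) = 4
minimum over rows = 4 → strictly diagonally dominant (convergence guaranteed)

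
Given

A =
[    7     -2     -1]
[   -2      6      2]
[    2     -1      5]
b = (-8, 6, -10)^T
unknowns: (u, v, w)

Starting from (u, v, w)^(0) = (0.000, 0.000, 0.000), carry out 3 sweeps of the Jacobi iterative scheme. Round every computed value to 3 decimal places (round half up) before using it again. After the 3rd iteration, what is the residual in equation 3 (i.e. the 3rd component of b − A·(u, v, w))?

-0.569

Iteration 1:
  u = (-8 - (-2)·0.000 - (-1)·0.000) / (7) = -1.143
  v = (6 - (-2)·0.000 - (2)·0.000) / (6) = 1.000
  w = (-10 - (2)·0.000 - (-1)·0.000) / (5) = -2.000
Iteration 2:
  u = (-8 - (-2)·1.000 - (-1)·-2.000) / (7) = -1.143
  v = (6 - (-2)·-1.143 - (2)·-2.000) / (6) = 1.286
  w = (-10 - (2)·-1.143 - (-1)·1.000) / (5) = -1.343
Iteration 3:
  u = (-8 - (-2)·1.286 - (-1)·-1.343) / (7) = -0.967
  v = (6 - (-2)·-1.143 - (2)·-1.343) / (6) = 1.067
  w = (-10 - (2)·-1.143 - (-1)·1.286) / (5) = -1.286
Residual b − A·x = (-0.383, 0.236, -0.569)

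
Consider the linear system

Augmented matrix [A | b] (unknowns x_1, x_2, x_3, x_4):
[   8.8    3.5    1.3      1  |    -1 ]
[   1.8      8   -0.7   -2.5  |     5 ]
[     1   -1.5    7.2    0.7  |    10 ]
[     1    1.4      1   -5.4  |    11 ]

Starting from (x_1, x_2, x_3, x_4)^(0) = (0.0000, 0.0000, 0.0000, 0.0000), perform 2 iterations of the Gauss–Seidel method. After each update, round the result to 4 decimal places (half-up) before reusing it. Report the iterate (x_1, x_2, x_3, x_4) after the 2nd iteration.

Iteration 1:
  x_1 = (-1 - (3.5)·0.0000 - (1.3)·0.0000 - (1)·0.0000) / (8.8) = -0.1136
  x_2 = (5 - (1.8)·-0.1136 - (-0.7)·0.0000 - (-2.5)·0.0000) / (8) = 0.6506
  x_3 = (10 - (1)·-0.1136 - (-1.5)·0.6506 - (0.7)·0.0000) / (7.2) = 1.5402
  x_4 = (11 - (1)·-0.1136 - (1.4)·0.6506 - (1)·1.5402) / (-5.4) = -1.6042
Iteration 2:
  x_1 = (-1 - (3.5)·0.6506 - (1.3)·1.5402 - (1)·-1.6042) / (8.8) = -0.4176
  x_2 = (5 - (1.8)·-0.4176 - (-0.7)·1.5402 - (-2.5)·-1.6042) / (8) = 0.3524
  x_3 = (10 - (1)·-0.4176 - (-1.5)·0.3524 - (0.7)·-1.6042) / (7.2) = 1.6763
  x_4 = (11 - (1)·-0.4176 - (1.4)·0.3524 - (1)·1.6763) / (-5.4) = -1.7126

(-0.4176, 0.3524, 1.6763, -1.7126)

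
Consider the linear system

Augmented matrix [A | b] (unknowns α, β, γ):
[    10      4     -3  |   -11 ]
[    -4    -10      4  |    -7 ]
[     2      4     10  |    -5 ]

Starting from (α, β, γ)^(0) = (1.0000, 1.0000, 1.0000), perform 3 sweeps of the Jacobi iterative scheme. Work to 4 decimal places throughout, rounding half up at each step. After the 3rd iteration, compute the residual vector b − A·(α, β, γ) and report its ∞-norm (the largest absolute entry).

Iteration 1:
  α = (-11 - (4)·1.0000 - (-3)·1.0000) / (10) = -1.2000
  β = (-7 - (-4)·1.0000 - (4)·1.0000) / (-10) = 0.7000
  γ = (-5 - (2)·1.0000 - (4)·1.0000) / (10) = -1.1000
Iteration 2:
  α = (-11 - (4)·0.7000 - (-3)·-1.1000) / (10) = -1.7100
  β = (-7 - (-4)·-1.2000 - (4)·-1.1000) / (-10) = 0.7400
  γ = (-5 - (2)·-1.2000 - (4)·0.7000) / (10) = -0.5400
Iteration 3:
  α = (-11 - (4)·0.7400 - (-3)·-0.5400) / (10) = -1.5580
  β = (-7 - (-4)·-1.7100 - (4)·-0.5400) / (-10) = 1.1680
  γ = (-5 - (2)·-1.7100 - (4)·0.7400) / (10) = -0.4540
Residual b − A·x = (-1.4540, 0.2640, -2.0160); ∞-norm = 2.0160

2.0160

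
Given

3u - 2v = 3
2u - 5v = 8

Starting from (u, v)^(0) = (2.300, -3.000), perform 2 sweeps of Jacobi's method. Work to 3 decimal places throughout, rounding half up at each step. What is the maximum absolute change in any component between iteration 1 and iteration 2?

1.547

Iteration 1:
  u = (3 - (-2)·-3.000) / (3) = -1.000
  v = (8 - (2)·2.300) / (-5) = -0.680
Iteration 2:
  u = (3 - (-2)·-0.680) / (3) = 0.547
  v = (8 - (2)·-1.000) / (-5) = -2.000
Change: (1.547, -1.320) → max |·| = 1.547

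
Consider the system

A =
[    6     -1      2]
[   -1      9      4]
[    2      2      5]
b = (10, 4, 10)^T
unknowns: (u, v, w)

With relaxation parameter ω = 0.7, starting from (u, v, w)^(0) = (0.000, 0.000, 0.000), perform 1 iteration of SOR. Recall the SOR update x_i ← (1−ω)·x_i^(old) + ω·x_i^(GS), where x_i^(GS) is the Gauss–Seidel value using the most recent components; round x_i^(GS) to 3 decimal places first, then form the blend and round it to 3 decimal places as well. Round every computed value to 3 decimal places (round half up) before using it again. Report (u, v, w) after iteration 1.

Iteration 1:
  u: GS value = (10 - (-1)·0.000 - (2)·0.000) / (6) = 1.667;  u ← (1−ω)·0.000 + ω·1.667 = 1.167
  v: GS value = (4 - (-1)·1.167 - (4)·0.000) / (9) = 0.574;  v ← (1−ω)·0.000 + ω·0.574 = 0.402
  w: GS value = (10 - (2)·1.167 - (2)·0.402) / (5) = 1.372;  w ← (1−ω)·0.000 + ω·1.372 = 0.960

(1.167, 0.402, 0.960)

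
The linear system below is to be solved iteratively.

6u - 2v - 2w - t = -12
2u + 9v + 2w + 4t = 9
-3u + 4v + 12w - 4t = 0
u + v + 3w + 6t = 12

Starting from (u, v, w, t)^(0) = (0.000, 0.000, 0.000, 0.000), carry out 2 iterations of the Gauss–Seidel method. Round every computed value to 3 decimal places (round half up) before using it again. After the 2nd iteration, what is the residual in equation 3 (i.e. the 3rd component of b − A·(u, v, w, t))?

-2.401

Iteration 1:
  u = (-12 - (-2)·0.000 - (-2)·0.000 - (-1)·0.000) / (6) = -2.000
  v = (9 - (2)·-2.000 - (2)·0.000 - (4)·0.000) / (9) = 1.444
  w = (0 - (-3)·-2.000 - (4)·1.444 - (-4)·0.000) / (12) = -0.981
  t = (12 - (1)·-2.000 - (1)·1.444 - (3)·-0.981) / (6) = 2.583
Iteration 2:
  u = (-12 - (-2)·1.444 - (-2)·-0.981 - (-1)·2.583) / (6) = -1.415
  v = (9 - (2)·-1.415 - (2)·-0.981 - (4)·2.583) / (9) = 0.384
  w = (0 - (-3)·-1.415 - (4)·0.384 - (-4)·2.583) / (12) = 0.379
  t = (12 - (1)·-1.415 - (1)·0.384 - (3)·0.379) / (6) = 1.982
Residual b − A·x = (-0.002, -0.312, -2.401, 0.002)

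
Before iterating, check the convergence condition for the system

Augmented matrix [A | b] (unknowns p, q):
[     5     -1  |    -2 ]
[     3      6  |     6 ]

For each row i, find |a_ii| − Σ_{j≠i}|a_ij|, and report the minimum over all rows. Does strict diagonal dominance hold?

3

row 1: |5| − (1) = 4
row 2: |6| − (3) = 3
minimum over rows = 3 → strictly diagonally dominant (convergence guaranteed)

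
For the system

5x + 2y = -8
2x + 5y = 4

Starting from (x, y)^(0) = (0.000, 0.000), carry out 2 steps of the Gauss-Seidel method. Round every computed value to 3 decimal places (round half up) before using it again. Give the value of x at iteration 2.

Iteration 1:
  x = (-8 - (2)·0.000) / (5) = -1.600
  y = (4 - (2)·-1.600) / (5) = 1.440
Iteration 2:
  x = (-8 - (2)·1.440) / (5) = -2.176
  y = (4 - (2)·-2.176) / (5) = 1.670

-2.176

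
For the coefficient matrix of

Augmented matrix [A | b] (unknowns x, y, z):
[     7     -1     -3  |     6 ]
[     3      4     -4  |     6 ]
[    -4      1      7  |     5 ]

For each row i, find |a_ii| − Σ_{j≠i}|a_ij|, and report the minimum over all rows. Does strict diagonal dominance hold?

-3

row 1: |7| − (1+3) = 3
row 2: |4| − (3+4) = -3
row 3: |7| − (4+1) = 2
minimum over rows = -3 → not strictly diagonally dominant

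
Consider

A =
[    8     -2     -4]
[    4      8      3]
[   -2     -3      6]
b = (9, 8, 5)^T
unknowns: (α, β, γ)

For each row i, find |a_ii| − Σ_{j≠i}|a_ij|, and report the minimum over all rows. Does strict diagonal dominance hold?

1

row 1: |8| − (2+4) = 2
row 2: |8| − (4+3) = 1
row 3: |6| − (2+3) = 1
minimum over rows = 1 → strictly diagonally dominant (convergence guaranteed)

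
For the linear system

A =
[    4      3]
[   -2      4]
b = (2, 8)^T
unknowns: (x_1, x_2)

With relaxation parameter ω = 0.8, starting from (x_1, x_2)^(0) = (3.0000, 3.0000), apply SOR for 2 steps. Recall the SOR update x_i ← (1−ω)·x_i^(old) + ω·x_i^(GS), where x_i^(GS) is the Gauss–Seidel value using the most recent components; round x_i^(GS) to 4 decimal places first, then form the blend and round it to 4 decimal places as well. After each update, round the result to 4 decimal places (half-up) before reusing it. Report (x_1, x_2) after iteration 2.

(-0.8880, 1.6208)

Iteration 1:
  x_1: GS value = (2 - (3)·3.0000) / (4) = -1.7500;  x_1 ← (1−ω)·3.0000 + ω·-1.7500 = -0.8000
  x_2: GS value = (8 - (-2)·-0.8000) / (4) = 1.6000;  x_2 ← (1−ω)·3.0000 + ω·1.6000 = 1.8800
Iteration 2:
  x_1: GS value = (2 - (3)·1.8800) / (4) = -0.9100;  x_1 ← (1−ω)·-0.8000 + ω·-0.9100 = -0.8880
  x_2: GS value = (8 - (-2)·-0.8880) / (4) = 1.5560;  x_2 ← (1−ω)·1.8800 + ω·1.5560 = 1.6208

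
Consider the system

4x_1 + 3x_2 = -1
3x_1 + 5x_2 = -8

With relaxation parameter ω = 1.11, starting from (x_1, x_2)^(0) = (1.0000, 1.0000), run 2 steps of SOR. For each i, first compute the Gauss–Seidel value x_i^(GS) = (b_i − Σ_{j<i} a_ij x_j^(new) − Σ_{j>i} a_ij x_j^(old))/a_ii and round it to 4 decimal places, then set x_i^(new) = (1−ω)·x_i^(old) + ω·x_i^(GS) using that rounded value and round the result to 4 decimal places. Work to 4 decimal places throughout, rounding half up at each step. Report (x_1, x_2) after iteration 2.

(0.7504, -2.1576)

Iteration 1:
  x_1: GS value = (-1 - (3)·1.0000) / (4) = -1.0000;  x_1 ← (1−ω)·1.0000 + ω·-1.0000 = -1.2200
  x_2: GS value = (-8 - (3)·-1.2200) / (5) = -0.8680;  x_2 ← (1−ω)·1.0000 + ω·-0.8680 = -1.0735
Iteration 2:
  x_1: GS value = (-1 - (3)·-1.0735) / (4) = 0.5551;  x_1 ← (1−ω)·-1.2200 + ω·0.5551 = 0.7504
  x_2: GS value = (-8 - (3)·0.7504) / (5) = -2.0502;  x_2 ← (1−ω)·-1.0735 + ω·-2.0502 = -2.1576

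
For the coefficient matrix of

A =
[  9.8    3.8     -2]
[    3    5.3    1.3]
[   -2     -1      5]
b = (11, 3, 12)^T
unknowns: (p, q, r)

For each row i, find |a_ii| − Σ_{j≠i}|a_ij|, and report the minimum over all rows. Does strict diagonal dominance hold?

1

row 1: |9.8| − (3.8+2) = 4
row 2: |5.3| − (3+1.3) = 1
row 3: |5| − (2+1) = 2
minimum over rows = 1 → strictly diagonally dominant (convergence guaranteed)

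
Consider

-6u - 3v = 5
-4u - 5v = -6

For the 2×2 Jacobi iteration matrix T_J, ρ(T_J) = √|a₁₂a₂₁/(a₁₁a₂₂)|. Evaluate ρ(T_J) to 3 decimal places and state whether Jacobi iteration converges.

0.632

a₁₂a₂₁/(a₁₁a₂₂) = (-3)·(-4) / ((-6)·(-5)) = 0.400000
ρ = √|0.400000| = √0.400000 = 0.632
ρ < 1, so Jacobi converges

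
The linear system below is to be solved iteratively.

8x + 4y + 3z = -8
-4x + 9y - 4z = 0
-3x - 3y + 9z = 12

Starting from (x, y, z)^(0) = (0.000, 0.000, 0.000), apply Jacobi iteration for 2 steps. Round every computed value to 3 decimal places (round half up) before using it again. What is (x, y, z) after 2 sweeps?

(-1.500, 0.148, 1.000)

Iteration 1:
  x = (-8 - (4)·0.000 - (3)·0.000) / (8) = -1.000
  y = (0 - (-4)·0.000 - (-4)·0.000) / (9) = 0.000
  z = (12 - (-3)·0.000 - (-3)·0.000) / (9) = 1.333
Iteration 2:
  x = (-8 - (4)·0.000 - (3)·1.333) / (8) = -1.500
  y = (0 - (-4)·-1.000 - (-4)·1.333) / (9) = 0.148
  z = (12 - (-3)·-1.000 - (-3)·0.000) / (9) = 1.000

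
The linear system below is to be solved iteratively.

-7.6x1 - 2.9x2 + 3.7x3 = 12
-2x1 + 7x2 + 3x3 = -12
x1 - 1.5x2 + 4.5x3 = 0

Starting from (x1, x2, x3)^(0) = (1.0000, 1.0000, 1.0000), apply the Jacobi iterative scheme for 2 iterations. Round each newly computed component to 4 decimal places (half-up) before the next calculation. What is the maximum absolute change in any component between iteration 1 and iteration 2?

0.6575

Iteration 1:
  x1 = (12 - (-2.9)·1.0000 - (3.7)·1.0000) / (-7.6) = -1.4737
  x2 = (-12 - (-2)·1.0000 - (3)·1.0000) / (7) = -1.8571
  x3 = (0 - (1)·1.0000 - (-1.5)·1.0000) / (4.5) = 0.1111
Iteration 2:
  x1 = (12 - (-2.9)·-1.8571 - (3.7)·0.1111) / (-7.6) = -0.8162
  x2 = (-12 - (-2)·-1.4737 - (3)·0.1111) / (7) = -2.1830
  x3 = (0 - (1)·-1.4737 - (-1.5)·-1.8571) / (4.5) = -0.2915
Change: (0.6575, -0.3259, -0.4026) → max |·| = 0.6575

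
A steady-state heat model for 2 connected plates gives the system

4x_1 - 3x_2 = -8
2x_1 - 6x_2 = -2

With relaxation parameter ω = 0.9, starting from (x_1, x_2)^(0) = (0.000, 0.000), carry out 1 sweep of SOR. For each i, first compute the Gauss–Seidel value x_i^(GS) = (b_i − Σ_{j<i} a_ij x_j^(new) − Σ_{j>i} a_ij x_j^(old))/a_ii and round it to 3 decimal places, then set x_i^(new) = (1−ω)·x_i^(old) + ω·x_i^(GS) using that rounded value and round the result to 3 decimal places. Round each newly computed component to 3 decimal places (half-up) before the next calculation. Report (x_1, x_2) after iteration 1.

(-1.800, -0.240)

Iteration 1:
  x_1: GS value = (-8 - (-3)·0.000) / (4) = -2.000;  x_1 ← (1−ω)·0.000 + ω·-2.000 = -1.800
  x_2: GS value = (-2 - (2)·-1.800) / (-6) = -0.267;  x_2 ← (1−ω)·0.000 + ω·-0.267 = -0.240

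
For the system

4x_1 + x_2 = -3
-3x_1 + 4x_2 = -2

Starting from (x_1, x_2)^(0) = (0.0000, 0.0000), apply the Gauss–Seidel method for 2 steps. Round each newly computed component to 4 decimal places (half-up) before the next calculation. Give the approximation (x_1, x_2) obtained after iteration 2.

(-0.4844, -0.8633)

Iteration 1:
  x_1 = (-3 - (1)·0.0000) / (4) = -0.7500
  x_2 = (-2 - (-3)·-0.7500) / (4) = -1.0625
Iteration 2:
  x_1 = (-3 - (1)·-1.0625) / (4) = -0.4844
  x_2 = (-2 - (-3)·-0.4844) / (4) = -0.8633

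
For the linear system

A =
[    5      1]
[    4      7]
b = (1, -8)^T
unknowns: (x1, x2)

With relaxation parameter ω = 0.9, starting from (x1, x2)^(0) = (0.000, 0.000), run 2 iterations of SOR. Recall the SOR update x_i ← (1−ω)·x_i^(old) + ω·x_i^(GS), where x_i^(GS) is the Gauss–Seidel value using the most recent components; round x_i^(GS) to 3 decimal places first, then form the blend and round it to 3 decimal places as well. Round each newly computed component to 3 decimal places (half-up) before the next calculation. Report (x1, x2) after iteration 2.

(0.400, -1.346)

Iteration 1:
  x1: GS value = (1 - (1)·0.000) / (5) = 0.200;  x1 ← (1−ω)·0.000 + ω·0.200 = 0.180
  x2: GS value = (-8 - (4)·0.180) / (7) = -1.246;  x2 ← (1−ω)·0.000 + ω·-1.246 = -1.121
Iteration 2:
  x1: GS value = (1 - (1)·-1.121) / (5) = 0.424;  x1 ← (1−ω)·0.180 + ω·0.424 = 0.400
  x2: GS value = (-8 - (4)·0.400) / (7) = -1.371;  x2 ← (1−ω)·-1.121 + ω·-1.371 = -1.346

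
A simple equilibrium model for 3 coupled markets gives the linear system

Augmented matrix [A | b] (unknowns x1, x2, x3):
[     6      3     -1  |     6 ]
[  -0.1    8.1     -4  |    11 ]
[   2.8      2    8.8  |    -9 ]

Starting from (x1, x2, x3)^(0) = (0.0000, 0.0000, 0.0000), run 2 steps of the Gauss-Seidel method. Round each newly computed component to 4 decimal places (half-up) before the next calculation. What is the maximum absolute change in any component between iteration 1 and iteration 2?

0.9606

Iteration 1:
  x1 = (6 - (3)·0.0000 - (-1)·0.0000) / (6) = 1.0000
  x2 = (11 - (-0.1)·1.0000 - (-4)·0.0000) / (8.1) = 1.3704
  x3 = (-9 - (2.8)·1.0000 - (2)·1.3704) / (8.8) = -1.6524
Iteration 2:
  x1 = (6 - (3)·1.3704 - (-1)·-1.6524) / (6) = 0.0394
  x2 = (11 - (-0.1)·0.0394 - (-4)·-1.6524) / (8.1) = 0.5425
  x3 = (-9 - (2.8)·0.0394 - (2)·0.5425) / (8.8) = -1.1586
Change: (-0.9606, -0.8279, 0.4938) → max |·| = 0.9606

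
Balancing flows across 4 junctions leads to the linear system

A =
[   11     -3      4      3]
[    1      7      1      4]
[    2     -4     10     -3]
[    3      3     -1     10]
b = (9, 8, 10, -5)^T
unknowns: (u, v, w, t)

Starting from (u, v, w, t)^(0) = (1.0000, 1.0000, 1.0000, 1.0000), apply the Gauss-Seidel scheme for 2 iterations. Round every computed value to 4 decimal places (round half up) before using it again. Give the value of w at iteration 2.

1.1842

Iteration 1:
  u = (9 - (-3)·1.0000 - (4)·1.0000 - (3)·1.0000) / (11) = 0.4545
  v = (8 - (1)·0.4545 - (1)·1.0000 - (4)·1.0000) / (7) = 0.3636
  w = (10 - (2)·0.4545 - (-4)·0.3636 - (-3)·1.0000) / (10) = 1.3545
  t = (-5 - (3)·0.4545 - (3)·0.3636 - (-1)·1.3545) / (10) = -0.6100
Iteration 2:
  u = (9 - (-3)·0.3636 - (4)·1.3545 - (3)·-0.6100) / (11) = 0.5912
  v = (8 - (1)·0.5912 - (1)·1.3545 - (4)·-0.6100) / (7) = 1.2135
  w = (10 - (2)·0.5912 - (-4)·1.2135 - (-3)·-0.6100) / (10) = 1.1842
  t = (-5 - (3)·0.5912 - (3)·1.2135 - (-1)·1.1842) / (10) = -0.9230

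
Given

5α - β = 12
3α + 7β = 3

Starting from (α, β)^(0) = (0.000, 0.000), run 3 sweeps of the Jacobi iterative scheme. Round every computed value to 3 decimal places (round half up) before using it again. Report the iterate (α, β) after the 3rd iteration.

Iteration 1:
  α = (12 - (-1)·0.000) / (5) = 2.400
  β = (3 - (3)·0.000) / (7) = 0.429
Iteration 2:
  α = (12 - (-1)·0.429) / (5) = 2.486
  β = (3 - (3)·2.400) / (7) = -0.600
Iteration 3:
  α = (12 - (-1)·-0.600) / (5) = 2.280
  β = (3 - (3)·2.486) / (7) = -0.637

(2.280, -0.637)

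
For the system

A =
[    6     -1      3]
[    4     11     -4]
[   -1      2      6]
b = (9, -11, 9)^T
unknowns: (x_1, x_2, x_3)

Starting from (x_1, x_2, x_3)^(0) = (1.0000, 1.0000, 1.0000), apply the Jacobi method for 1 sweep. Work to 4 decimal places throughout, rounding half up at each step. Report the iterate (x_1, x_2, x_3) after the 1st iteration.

(1.1667, -1.0000, 1.3333)

Iteration 1:
  x_1 = (9 - (-1)·1.0000 - (3)·1.0000) / (6) = 1.1667
  x_2 = (-11 - (4)·1.0000 - (-4)·1.0000) / (11) = -1.0000
  x_3 = (9 - (-1)·1.0000 - (2)·1.0000) / (6) = 1.3333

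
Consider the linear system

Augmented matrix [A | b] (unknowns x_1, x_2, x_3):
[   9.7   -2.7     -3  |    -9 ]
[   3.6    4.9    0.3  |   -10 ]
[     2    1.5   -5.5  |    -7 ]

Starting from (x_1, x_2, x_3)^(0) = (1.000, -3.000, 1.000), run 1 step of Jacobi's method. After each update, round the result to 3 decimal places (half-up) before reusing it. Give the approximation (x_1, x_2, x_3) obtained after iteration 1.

Iteration 1:
  x_1 = (-9 - (-2.7)·-3.000 - (-3)·1.000) / (9.7) = -1.454
  x_2 = (-10 - (3.6)·1.000 - (0.3)·1.000) / (4.9) = -2.837
  x_3 = (-7 - (2)·1.000 - (1.5)·-3.000) / (-5.5) = 0.818

(-1.454, -2.837, 0.818)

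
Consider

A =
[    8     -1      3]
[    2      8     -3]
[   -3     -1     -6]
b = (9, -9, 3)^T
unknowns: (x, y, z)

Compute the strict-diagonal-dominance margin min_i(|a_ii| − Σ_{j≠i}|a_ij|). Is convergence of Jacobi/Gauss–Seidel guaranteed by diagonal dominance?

2

row 1: |8| − (1+3) = 4
row 2: |8| − (2+3) = 3
row 3: |-6| − (3+1) = 2
minimum over rows = 2 → strictly diagonally dominant (convergence guaranteed)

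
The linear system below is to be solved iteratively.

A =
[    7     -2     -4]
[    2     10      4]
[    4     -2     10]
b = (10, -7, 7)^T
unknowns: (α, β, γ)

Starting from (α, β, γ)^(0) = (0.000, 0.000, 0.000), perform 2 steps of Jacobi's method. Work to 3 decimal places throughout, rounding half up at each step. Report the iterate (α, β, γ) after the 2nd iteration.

(1.629, -1.266, -0.012)

Iteration 1:
  α = (10 - (-2)·0.000 - (-4)·0.000) / (7) = 1.429
  β = (-7 - (2)·0.000 - (4)·0.000) / (10) = -0.700
  γ = (7 - (4)·0.000 - (-2)·0.000) / (10) = 0.700
Iteration 2:
  α = (10 - (-2)·-0.700 - (-4)·0.700) / (7) = 1.629
  β = (-7 - (2)·1.429 - (4)·0.700) / (10) = -1.266
  γ = (7 - (4)·1.429 - (-2)·-0.700) / (10) = -0.012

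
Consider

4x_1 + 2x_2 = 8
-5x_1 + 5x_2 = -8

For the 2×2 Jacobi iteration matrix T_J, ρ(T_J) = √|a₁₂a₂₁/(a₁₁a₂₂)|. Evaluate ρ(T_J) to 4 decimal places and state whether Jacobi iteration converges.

a₁₂a₂₁/(a₁₁a₂₂) = (2)·(-5) / ((4)·(5)) = -0.500000
ρ = √|-0.500000| = √0.500000 = 0.7071
ρ < 1, so Jacobi converges

0.7071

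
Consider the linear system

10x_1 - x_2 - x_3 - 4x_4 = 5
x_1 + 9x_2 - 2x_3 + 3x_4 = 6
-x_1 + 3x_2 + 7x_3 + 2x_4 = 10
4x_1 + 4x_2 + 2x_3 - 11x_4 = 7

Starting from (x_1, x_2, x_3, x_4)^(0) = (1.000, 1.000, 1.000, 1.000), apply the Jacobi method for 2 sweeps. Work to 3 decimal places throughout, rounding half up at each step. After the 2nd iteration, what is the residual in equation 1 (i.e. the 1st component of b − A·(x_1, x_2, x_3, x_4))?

-0.105

Iteration 1:
  x_1 = (5 - (-1)·1.000 - (-1)·1.000 - (-4)·1.000) / (10) = 1.100
  x_2 = (6 - (1)·1.000 - (-2)·1.000 - (3)·1.000) / (9) = 0.444
  x_3 = (10 - (-1)·1.000 - (3)·1.000 - (2)·1.000) / (7) = 0.857
  x_4 = (7 - (4)·1.000 - (4)·1.000 - (2)·1.000) / (-11) = 0.273
Iteration 2:
  x_1 = (5 - (-1)·0.444 - (-1)·0.857 - (-4)·0.273) / (10) = 0.739
  x_2 = (6 - (1)·1.100 - (-2)·0.857 - (3)·0.273) / (9) = 0.644
  x_3 = (10 - (-1)·1.100 - (3)·0.444 - (2)·0.273) / (7) = 1.317
  x_4 = (7 - (4)·1.100 - (4)·0.444 - (2)·0.857) / (-11) = 0.081
Residual b − A·x = (-0.105, 1.856, -0.574, -0.275)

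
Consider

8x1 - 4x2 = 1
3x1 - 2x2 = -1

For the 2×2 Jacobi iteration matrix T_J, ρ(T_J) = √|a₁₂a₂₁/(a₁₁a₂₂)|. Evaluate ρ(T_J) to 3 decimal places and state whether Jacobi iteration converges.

a₁₂a₂₁/(a₁₁a₂₂) = (-4)·(3) / ((8)·(-2)) = 0.750000
ρ = √|0.750000| = √0.750000 = 0.866
ρ < 1, so Jacobi converges

0.866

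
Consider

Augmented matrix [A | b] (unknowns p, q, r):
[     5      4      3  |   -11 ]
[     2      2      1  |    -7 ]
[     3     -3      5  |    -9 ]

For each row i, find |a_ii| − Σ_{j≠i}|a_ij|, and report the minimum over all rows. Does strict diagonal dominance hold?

row 1: |5| − (4+3) = -2
row 2: |2| − (2+1) = -1
row 3: |5| − (3+3) = -1
minimum over rows = -2 → not strictly diagonally dominant

-2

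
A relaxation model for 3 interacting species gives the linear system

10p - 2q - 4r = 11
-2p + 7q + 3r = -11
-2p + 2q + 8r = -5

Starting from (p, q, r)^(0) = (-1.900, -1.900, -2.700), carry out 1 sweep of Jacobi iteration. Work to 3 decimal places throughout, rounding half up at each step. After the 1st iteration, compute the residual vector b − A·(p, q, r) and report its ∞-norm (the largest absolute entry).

Iteration 1:
  p = (11 - (-2)·-1.900 - (-4)·-2.700) / (10) = -0.360
  q = (-11 - (-2)·-1.900 - (3)·-2.700) / (7) = -0.957
  r = (-5 - (-2)·-1.900 - (2)·-1.900) / (8) = -0.625
Residual b − A·x = (10.186, -3.146, 1.194); ∞-norm = 10.186

10.186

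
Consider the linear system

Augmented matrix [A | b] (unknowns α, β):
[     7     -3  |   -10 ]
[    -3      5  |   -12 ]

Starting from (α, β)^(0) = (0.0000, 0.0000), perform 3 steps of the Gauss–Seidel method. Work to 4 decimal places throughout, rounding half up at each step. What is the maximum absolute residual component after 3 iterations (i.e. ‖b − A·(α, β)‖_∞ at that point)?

Iteration 1:
  α = (-10 - (-3)·0.0000) / (7) = -1.4286
  β = (-12 - (-3)·-1.4286) / (5) = -3.2572
Iteration 2:
  α = (-10 - (-3)·-3.2572) / (7) = -2.8245
  β = (-12 - (-3)·-2.8245) / (5) = -4.0947
Iteration 3:
  α = (-10 - (-3)·-4.0947) / (7) = -3.1834
  β = (-12 - (-3)·-3.1834) / (5) = -4.3100
Residual b − A·x = (-0.6462, -0.0002); ∞-norm = 0.6462

0.6462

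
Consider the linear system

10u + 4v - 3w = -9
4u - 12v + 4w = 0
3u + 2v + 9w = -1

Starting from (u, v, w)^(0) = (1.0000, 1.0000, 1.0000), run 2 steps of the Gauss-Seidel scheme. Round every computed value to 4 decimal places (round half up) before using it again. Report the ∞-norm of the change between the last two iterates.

0.2037

Iteration 1:
  u = (-9 - (4)·1.0000 - (-3)·1.0000) / (10) = -1.0000
  v = (0 - (4)·-1.0000 - (4)·1.0000) / (-12) = 0.0000
  w = (-1 - (3)·-1.0000 - (2)·0.0000) / (9) = 0.2222
Iteration 2:
  u = (-9 - (4)·0.0000 - (-3)·0.2222) / (10) = -0.8333
  v = (0 - (4)·-0.8333 - (4)·0.2222) / (-12) = -0.2037
  w = (-1 - (3)·-0.8333 - (2)·-0.2037) / (9) = 0.2119
Change: (0.1667, -0.2037, -0.0103) → max |·| = 0.2037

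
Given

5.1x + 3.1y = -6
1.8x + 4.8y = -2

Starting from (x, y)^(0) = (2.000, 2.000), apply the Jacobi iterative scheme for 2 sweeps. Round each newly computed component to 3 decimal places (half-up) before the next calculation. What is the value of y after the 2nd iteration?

Iteration 1:
  x = (-6 - (3.1)·2.000) / (5.1) = -2.392
  y = (-2 - (1.8)·2.000) / (4.8) = -1.167
Iteration 2:
  x = (-6 - (3.1)·-1.167) / (5.1) = -0.467
  y = (-2 - (1.8)·-2.392) / (4.8) = 0.480

0.480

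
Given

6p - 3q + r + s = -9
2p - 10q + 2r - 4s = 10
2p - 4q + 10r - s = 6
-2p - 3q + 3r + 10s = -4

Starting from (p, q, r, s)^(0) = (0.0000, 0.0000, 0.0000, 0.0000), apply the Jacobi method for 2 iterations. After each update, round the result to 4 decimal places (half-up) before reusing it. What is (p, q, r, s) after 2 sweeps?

(-2.0333, -1.0200, 0.4600, -1.1800)

Iteration 1:
  p = (-9 - (-3)·0.0000 - (1)·0.0000 - (1)·0.0000) / (6) = -1.5000
  q = (10 - (2)·0.0000 - (2)·0.0000 - (-4)·0.0000) / (-10) = -1.0000
  r = (6 - (2)·0.0000 - (-4)·0.0000 - (-1)·0.0000) / (10) = 0.6000
  s = (-4 - (-2)·0.0000 - (-3)·0.0000 - (3)·0.0000) / (10) = -0.4000
Iteration 2:
  p = (-9 - (-3)·-1.0000 - (1)·0.6000 - (1)·-0.4000) / (6) = -2.0333
  q = (10 - (2)·-1.5000 - (2)·0.6000 - (-4)·-0.4000) / (-10) = -1.0200
  r = (6 - (2)·-1.5000 - (-4)·-1.0000 - (-1)·-0.4000) / (10) = 0.4600
  s = (-4 - (-2)·-1.5000 - (-3)·-1.0000 - (3)·0.6000) / (10) = -1.1800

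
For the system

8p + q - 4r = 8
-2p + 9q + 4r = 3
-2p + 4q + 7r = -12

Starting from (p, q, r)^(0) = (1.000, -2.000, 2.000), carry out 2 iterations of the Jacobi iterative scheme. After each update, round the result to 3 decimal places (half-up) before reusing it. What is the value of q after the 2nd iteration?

0.960

Iteration 1:
  p = (8 - (1)·-2.000 - (-4)·2.000) / (8) = 2.250
  q = (3 - (-2)·1.000 - (4)·2.000) / (9) = -0.333
  r = (-12 - (-2)·1.000 - (4)·-2.000) / (7) = -0.286
Iteration 2:
  p = (8 - (1)·-0.333 - (-4)·-0.286) / (8) = 0.899
  q = (3 - (-2)·2.250 - (4)·-0.286) / (9) = 0.960
  r = (-12 - (-2)·2.250 - (4)·-0.333) / (7) = -0.881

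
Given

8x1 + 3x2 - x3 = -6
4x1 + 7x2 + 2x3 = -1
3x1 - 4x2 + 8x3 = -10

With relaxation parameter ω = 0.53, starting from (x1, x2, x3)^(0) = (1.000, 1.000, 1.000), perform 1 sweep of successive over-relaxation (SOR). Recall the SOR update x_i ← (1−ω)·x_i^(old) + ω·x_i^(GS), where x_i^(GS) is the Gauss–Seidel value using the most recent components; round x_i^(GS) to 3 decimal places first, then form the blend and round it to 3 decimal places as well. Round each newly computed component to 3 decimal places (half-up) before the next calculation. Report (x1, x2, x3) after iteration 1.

(-0.060, 0.261, -0.111)

Iteration 1:
  x1: GS value = (-6 - (3)·1.000 - (-1)·1.000) / (8) = -1.000;  x1 ← (1−ω)·1.000 + ω·-1.000 = -0.060
  x2: GS value = (-1 - (4)·-0.060 - (2)·1.000) / (7) = -0.394;  x2 ← (1−ω)·1.000 + ω·-0.394 = 0.261
  x3: GS value = (-10 - (3)·-0.060 - (-4)·0.261) / (8) = -1.097;  x3 ← (1−ω)·1.000 + ω·-1.097 = -0.111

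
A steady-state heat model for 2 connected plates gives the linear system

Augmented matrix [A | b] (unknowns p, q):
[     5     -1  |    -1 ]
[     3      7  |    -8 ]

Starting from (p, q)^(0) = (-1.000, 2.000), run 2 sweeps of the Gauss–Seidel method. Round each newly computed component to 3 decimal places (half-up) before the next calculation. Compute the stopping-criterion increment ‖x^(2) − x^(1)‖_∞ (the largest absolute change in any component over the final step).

0.646

Iteration 1:
  p = (-1 - (-1)·2.000) / (5) = 0.200
  q = (-8 - (3)·0.200) / (7) = -1.229
Iteration 2:
  p = (-1 - (-1)·-1.229) / (5) = -0.446
  q = (-8 - (3)·-0.446) / (7) = -0.952
Change: (-0.646, 0.277) → max |·| = 0.646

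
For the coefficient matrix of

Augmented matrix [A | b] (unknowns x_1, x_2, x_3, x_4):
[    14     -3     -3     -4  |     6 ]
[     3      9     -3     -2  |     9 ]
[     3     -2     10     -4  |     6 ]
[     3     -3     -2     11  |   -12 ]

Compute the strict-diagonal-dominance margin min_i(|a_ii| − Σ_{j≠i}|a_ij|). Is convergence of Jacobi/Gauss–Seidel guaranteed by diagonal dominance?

row 1: |14| − (3+3+4) = 4
row 2: |9| − (3+3+2) = 1
row 3: |10| − (3+2+4) = 1
row 4: |11| − (3+3+2) = 3
minimum over rows = 1 → strictly diagonally dominant (convergence guaranteed)

1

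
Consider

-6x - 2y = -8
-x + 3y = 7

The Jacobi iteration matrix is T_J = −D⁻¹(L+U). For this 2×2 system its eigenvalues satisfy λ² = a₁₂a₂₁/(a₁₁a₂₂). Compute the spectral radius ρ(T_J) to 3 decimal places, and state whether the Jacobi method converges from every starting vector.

0.333

a₁₂a₂₁/(a₁₁a₂₂) = (-2)·(-1) / ((-6)·(3)) = -0.111111
ρ = √|-0.111111| = √0.111111 = 0.333
ρ < 1, so Jacobi converges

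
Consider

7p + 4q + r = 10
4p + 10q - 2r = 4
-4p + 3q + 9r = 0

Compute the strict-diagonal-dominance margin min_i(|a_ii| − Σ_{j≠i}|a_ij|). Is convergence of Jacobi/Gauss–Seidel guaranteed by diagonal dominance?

2

row 1: |7| − (4+1) = 2
row 2: |10| − (4+2) = 4
row 3: |9| − (4+3) = 2
minimum over rows = 2 → strictly diagonally dominant (convergence guaranteed)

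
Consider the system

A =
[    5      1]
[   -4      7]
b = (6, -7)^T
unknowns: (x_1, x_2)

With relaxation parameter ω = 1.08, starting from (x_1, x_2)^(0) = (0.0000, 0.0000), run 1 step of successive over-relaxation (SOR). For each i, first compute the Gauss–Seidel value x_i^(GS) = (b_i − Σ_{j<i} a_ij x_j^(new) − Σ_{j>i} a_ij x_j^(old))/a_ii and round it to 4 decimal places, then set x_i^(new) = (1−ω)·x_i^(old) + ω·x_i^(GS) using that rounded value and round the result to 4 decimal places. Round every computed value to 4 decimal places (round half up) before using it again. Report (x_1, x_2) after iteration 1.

(1.2960, -0.2802)

Iteration 1:
  x_1: GS value = (6 - (1)·0.0000) / (5) = 1.2000;  x_1 ← (1−ω)·0.0000 + ω·1.2000 = 1.2960
  x_2: GS value = (-7 - (-4)·1.2960) / (7) = -0.2594;  x_2 ← (1−ω)·0.0000 + ω·-0.2594 = -0.2802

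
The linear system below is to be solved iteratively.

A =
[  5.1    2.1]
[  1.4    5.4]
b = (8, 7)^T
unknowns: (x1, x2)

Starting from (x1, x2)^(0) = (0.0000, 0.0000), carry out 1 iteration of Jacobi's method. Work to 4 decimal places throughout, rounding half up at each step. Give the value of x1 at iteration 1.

Iteration 1:
  x1 = (8 - (2.1)·0.0000) / (5.1) = 1.5686
  x2 = (7 - (1.4)·0.0000) / (5.4) = 1.2963

1.5686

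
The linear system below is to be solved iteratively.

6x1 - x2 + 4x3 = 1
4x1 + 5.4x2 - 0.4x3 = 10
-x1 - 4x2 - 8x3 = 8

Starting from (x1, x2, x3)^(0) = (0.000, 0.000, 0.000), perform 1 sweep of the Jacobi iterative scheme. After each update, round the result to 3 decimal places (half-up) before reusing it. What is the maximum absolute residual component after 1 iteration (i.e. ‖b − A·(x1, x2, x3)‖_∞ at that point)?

7.575

Iteration 1:
  x1 = (1 - (-1)·0.000 - (4)·0.000) / (6) = 0.167
  x2 = (10 - (4)·0.000 - (-0.4)·0.000) / (5.4) = 1.852
  x3 = (8 - (-1)·0.000 - (-4)·0.000) / (-8) = -1.000
Residual b − A·x = (5.850, -1.069, 7.575); ∞-norm = 7.575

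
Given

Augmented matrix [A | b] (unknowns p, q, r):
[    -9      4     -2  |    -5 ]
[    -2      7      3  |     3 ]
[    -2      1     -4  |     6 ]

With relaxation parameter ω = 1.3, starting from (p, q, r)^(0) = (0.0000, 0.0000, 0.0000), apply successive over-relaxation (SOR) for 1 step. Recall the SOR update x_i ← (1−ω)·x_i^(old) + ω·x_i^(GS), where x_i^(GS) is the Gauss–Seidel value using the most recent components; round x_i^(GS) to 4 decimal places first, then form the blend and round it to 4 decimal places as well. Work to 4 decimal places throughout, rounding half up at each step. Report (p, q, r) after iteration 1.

Iteration 1:
  p: GS value = (-5 - (4)·0.0000 - (-2)·0.0000) / (-9) = 0.5556;  p ← (1−ω)·0.0000 + ω·0.5556 = 0.7223
  q: GS value = (3 - (-2)·0.7223 - (3)·0.0000) / (7) = 0.6349;  q ← (1−ω)·0.0000 + ω·0.6349 = 0.8254
  r: GS value = (6 - (-2)·0.7223 - (1)·0.8254) / (-4) = -1.6548;  r ← (1−ω)·0.0000 + ω·-1.6548 = -2.1512

(0.7223, 0.8254, -2.1512)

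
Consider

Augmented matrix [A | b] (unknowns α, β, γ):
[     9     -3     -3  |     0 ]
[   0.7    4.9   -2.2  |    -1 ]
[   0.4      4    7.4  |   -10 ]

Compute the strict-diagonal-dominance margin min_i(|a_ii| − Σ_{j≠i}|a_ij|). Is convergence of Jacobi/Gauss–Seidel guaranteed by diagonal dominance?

row 1: |9| − (3+3) = 3
row 2: |4.9| − (0.7+2.2) = 2
row 3: |7.4| − (0.4+4) = 3
minimum over rows = 2 → strictly diagonally dominant (convergence guaranteed)

2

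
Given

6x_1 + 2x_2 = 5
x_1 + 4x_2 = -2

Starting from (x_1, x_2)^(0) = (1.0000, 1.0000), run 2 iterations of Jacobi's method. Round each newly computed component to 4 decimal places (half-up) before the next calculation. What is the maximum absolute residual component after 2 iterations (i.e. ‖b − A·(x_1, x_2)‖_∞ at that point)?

Iteration 1:
  x_1 = (5 - (2)·1.0000) / (6) = 0.5000
  x_2 = (-2 - (1)·1.0000) / (4) = -0.7500
Iteration 2:
  x_1 = (5 - (2)·-0.7500) / (6) = 1.0833
  x_2 = (-2 - (1)·0.5000) / (4) = -0.6250
Residual b − A·x = (-0.2498, -0.5833); ∞-norm = 0.5833

0.5833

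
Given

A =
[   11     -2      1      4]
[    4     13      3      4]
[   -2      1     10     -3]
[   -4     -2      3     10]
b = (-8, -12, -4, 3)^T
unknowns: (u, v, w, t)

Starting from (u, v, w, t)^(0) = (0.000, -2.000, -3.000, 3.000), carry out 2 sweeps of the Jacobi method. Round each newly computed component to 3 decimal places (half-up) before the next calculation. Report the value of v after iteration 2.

-0.743

Iteration 1:
  u = (-8 - (-2)·-2.000 - (1)·-3.000 - (4)·3.000) / (11) = -1.909
  v = (-12 - (4)·0.000 - (3)·-3.000 - (4)·3.000) / (13) = -1.154
  w = (-4 - (-2)·0.000 - (1)·-2.000 - (-3)·3.000) / (10) = 0.700
  t = (3 - (-4)·0.000 - (-2)·-2.000 - (3)·-3.000) / (10) = 0.800
Iteration 2:
  u = (-8 - (-2)·-1.154 - (1)·0.700 - (4)·0.800) / (11) = -1.292
  v = (-12 - (4)·-1.909 - (3)·0.700 - (4)·0.800) / (13) = -0.743
  w = (-4 - (-2)·-1.909 - (1)·-1.154 - (-3)·0.800) / (10) = -0.426
  t = (3 - (-4)·-1.909 - (-2)·-1.154 - (3)·0.700) / (10) = -0.904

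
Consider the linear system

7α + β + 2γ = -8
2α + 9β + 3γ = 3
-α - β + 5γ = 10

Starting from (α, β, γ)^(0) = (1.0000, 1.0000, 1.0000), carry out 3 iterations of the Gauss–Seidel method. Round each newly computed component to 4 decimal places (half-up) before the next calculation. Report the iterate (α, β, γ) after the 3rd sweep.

(-1.6424, 0.1363, 1.6988)

Iteration 1:
  α = (-8 - (1)·1.0000 - (2)·1.0000) / (7) = -1.5714
  β = (3 - (2)·-1.5714 - (3)·1.0000) / (9) = 0.3492
  γ = (10 - (-1)·-1.5714 - (-1)·0.3492) / (5) = 1.7556
Iteration 2:
  α = (-8 - (1)·0.3492 - (2)·1.7556) / (7) = -1.6943
  β = (3 - (2)·-1.6943 - (3)·1.7556) / (9) = 0.1246
  γ = (10 - (-1)·-1.6943 - (-1)·0.1246) / (5) = 1.6861
Iteration 3:
  α = (-8 - (1)·0.1246 - (2)·1.6861) / (7) = -1.6424
  β = (3 - (2)·-1.6424 - (3)·1.6861) / (9) = 0.1363
  γ = (10 - (-1)·-1.6424 - (-1)·0.1363) / (5) = 1.6988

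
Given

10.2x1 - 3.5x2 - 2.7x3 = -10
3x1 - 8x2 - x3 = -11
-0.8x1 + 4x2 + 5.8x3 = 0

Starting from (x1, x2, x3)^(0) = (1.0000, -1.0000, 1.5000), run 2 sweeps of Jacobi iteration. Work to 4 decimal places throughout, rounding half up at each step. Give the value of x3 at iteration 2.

Iteration 1:
  x1 = (-10 - (-3.5)·-1.0000 - (-2.7)·1.5000) / (10.2) = -0.9265
  x2 = (-11 - (3)·1.0000 - (-1)·1.5000) / (-8) = 1.5625
  x3 = (0 - (-0.8)·1.0000 - (4)·-1.0000) / (5.8) = 0.8276
Iteration 2:
  x1 = (-10 - (-3.5)·1.5625 - (-2.7)·0.8276) / (10.2) = -0.2252
  x2 = (-11 - (3)·-0.9265 - (-1)·0.8276) / (-8) = 0.9241
  x3 = (0 - (-0.8)·-0.9265 - (4)·1.5625) / (5.8) = -1.2054

-1.2054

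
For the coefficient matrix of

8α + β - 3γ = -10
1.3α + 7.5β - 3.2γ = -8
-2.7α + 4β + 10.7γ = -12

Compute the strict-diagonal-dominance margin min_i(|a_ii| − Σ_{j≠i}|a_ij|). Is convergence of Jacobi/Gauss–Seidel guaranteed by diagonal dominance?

3

row 1: |8| − (1+3) = 4
row 2: |7.5| − (1.3+3.2) = 3
row 3: |10.7| − (2.7+4) = 4
minimum over rows = 3 → strictly diagonally dominant (convergence guaranteed)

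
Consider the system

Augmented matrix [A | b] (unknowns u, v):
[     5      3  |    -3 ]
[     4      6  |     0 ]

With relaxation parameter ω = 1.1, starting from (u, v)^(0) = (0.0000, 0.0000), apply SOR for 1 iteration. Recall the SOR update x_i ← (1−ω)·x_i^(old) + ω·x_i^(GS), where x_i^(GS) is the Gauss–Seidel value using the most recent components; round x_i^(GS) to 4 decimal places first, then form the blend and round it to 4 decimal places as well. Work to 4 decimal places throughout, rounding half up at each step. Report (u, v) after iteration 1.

Iteration 1:
  u: GS value = (-3 - (3)·0.0000) / (5) = -0.6000;  u ← (1−ω)·0.0000 + ω·-0.6000 = -0.6600
  v: GS value = (0 - (4)·-0.6600) / (6) = 0.4400;  v ← (1−ω)·0.0000 + ω·0.4400 = 0.4840

(-0.6600, 0.4840)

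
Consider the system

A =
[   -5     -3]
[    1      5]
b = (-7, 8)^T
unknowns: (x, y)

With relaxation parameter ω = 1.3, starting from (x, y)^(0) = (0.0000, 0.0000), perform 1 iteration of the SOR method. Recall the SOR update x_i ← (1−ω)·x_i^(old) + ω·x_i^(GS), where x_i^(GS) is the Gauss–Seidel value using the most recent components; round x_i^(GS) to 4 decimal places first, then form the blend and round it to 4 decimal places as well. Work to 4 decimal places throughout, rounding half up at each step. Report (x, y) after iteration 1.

(1.8200, 1.6068)

Iteration 1:
  x: GS value = (-7 - (-3)·0.0000) / (-5) = 1.4000;  x ← (1−ω)·0.0000 + ω·1.4000 = 1.8200
  y: GS value = (8 - (1)·1.8200) / (5) = 1.2360;  y ← (1−ω)·0.0000 + ω·1.2360 = 1.6068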